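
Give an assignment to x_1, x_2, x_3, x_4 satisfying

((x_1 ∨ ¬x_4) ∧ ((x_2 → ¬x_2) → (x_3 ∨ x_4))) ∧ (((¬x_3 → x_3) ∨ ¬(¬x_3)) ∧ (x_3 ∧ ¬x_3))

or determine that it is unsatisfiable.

UNSATISFIABLE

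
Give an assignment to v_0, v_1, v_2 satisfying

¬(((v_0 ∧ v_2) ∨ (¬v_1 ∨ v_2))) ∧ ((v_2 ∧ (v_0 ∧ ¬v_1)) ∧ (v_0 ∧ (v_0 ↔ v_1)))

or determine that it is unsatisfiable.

The formula is unsatisfiable.

Case v_1 = True: the conjunct ¬v_1 is False.
Case v_1 = False: the conjunct ¬(((v_0 ∧ v_2) ∨ (¬v_1 ∨ v_2))) becomes ¬(((v_0 ∧ v_2) ∨ True)) = False.
Both cases fail — unsatisfiable.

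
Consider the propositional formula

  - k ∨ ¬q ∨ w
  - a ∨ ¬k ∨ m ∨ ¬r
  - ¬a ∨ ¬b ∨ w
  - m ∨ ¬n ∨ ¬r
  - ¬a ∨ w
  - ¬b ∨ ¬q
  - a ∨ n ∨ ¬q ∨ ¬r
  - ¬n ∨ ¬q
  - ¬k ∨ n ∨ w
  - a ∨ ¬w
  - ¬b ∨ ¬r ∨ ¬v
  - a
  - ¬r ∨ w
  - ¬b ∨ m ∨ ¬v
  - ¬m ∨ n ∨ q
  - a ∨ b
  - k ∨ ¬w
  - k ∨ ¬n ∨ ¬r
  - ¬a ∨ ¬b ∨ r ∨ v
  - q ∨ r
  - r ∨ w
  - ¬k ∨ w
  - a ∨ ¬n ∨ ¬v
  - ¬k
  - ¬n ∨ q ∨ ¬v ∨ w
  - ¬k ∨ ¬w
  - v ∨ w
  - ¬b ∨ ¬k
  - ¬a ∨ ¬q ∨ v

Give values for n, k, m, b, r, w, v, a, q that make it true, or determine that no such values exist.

Case k = True:
  Clause (¬k) is falsified — contradiction.
Case k = False:
  (a) forces a = True.
  (¬a ∨ w) forces w = True.
  Clause (k ∨ ¬w) is falsified — contradiction.
Both cases fail, so the formula is unsatisfiable.

Unsatisfiable — no assignment works.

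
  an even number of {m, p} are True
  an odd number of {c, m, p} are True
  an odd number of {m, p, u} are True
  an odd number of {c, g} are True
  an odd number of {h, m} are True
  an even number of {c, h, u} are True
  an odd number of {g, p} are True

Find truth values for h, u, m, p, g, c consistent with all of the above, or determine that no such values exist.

h = False, u = True, m = True, p = True, g = False, c = True

{m, p}: 2 true → even ✓
{c, m, p}: 3 true → odd ✓
{m, p, u}: 3 true → odd ✓
{c, g}: 1 true → odd ✓
{h, m}: 1 true → odd ✓
{c, h, u}: 2 true → even ✓
{g, p}: 1 true → odd ✓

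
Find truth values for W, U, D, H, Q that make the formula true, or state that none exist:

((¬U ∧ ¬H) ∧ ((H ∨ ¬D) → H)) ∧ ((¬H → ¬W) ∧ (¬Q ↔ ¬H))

W = False, U = False, D = True, H = False, Q = False

  (¬U ∧ ¬H) ∧ ((H ∨ ¬D) → H) = True
    ¬U ∧ ¬H = True
      ¬U = True
      ¬H = True
    (H ∨ ¬D) → H = True
      H ∨ ¬D = False
        ¬D = False
  (¬H → ¬W) ∧ (¬Q ↔ ¬H) = True
    ¬H → ¬W = True
      ¬H = True
      ¬W = True
    ¬Q ↔ ¬H = True
      ¬Q = True
      ¬H = True
Both conjuncts True, so the formula holds.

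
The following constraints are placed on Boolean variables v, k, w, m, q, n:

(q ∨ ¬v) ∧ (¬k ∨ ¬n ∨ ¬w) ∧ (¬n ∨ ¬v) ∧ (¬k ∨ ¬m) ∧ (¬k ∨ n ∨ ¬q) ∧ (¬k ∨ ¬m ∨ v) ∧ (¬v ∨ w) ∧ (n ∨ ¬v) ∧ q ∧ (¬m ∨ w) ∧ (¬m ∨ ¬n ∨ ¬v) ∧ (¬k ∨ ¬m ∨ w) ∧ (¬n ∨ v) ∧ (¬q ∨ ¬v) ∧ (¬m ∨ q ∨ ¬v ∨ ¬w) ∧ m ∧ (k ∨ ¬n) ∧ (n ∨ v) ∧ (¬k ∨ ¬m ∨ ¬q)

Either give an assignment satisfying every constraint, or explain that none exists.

No satisfying assignment exists.

Case q = True:
  (¬q ∨ ¬v) forces v = False.
  (¬n ∨ v) forces n = False.
  Clause (n ∨ v) is falsified — contradiction.
Case q = False:
  Clause (q) is falsified — contradiction.
Both cases fail, so the formula is unsatisfiable.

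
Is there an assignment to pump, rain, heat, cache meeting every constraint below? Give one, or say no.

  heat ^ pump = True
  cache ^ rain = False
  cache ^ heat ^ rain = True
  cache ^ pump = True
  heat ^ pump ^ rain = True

Adding constraints 3, 4, 5 mod 2: every variable appears an even number of times on the left, so the left side is 0.
But the right sides sum to 1 (mod 2). 0 ≠ 1 — the system is inconsistent.

UNSATISFIABLE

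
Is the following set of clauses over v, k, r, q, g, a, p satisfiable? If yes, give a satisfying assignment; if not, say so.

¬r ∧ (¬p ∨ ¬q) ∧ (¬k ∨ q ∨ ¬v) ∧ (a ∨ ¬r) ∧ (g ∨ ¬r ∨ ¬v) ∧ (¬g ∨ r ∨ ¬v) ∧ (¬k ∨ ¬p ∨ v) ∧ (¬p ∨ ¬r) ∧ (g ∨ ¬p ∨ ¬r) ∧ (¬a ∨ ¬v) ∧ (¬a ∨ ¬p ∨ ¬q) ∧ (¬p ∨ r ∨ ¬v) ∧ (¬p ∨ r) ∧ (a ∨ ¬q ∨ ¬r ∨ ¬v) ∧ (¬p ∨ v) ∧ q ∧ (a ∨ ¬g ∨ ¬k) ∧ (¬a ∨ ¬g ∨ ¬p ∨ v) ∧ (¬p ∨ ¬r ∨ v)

Unit clause (¬r) forces r = False.
In (¬p ∨ r) only ¬p is left, so p = False.
Unit clause (q) forces q = True.
Set v = True.
  then (¬g ∨ r ∨ ¬v) forces g = False.
  then (¬a ∨ ¬v) forces a = False.
Set k = True.
All clauses satisfied.

v = True, k = True, r = False, q = True, g = False, a = False, p = False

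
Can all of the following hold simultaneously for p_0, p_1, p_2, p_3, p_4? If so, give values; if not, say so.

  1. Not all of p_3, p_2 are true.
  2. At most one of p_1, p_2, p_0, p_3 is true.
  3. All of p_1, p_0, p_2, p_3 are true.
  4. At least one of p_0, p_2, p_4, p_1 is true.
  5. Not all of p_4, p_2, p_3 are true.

Case p_0 = True:
  (2) with p_0=T forces p_1 = False.
  Constraint (3) is violated (p_1=F) — contradiction.
Case p_0 = False:
  Constraint (3) is violated (p_0=F) — contradiction.
Both cases fail — unsatisfiable.

Unsatisfiable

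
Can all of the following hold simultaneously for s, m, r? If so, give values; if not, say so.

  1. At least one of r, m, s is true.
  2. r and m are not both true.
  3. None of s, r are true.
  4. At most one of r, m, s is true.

s = False; m = True; r = False

  (1) {r, m, s}: 1 true — at least one ✓
  (2) r=F, m=T — not both ✓
  (3) {s, r}: 0 true — none ✓
  (4) {r, m, s}: 1 true — at most one ✓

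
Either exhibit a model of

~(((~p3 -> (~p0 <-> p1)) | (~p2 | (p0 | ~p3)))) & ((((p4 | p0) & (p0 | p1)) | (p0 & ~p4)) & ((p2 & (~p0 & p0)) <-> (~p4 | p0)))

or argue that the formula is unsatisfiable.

The conjunct ~(((~p3 -> (~p0 <-> p1)) | (~p2 | (p0 | ~p3)))) is unsatisfiable on its own:
  p3 = True: this becomes ~((True | (~p2 | p0))) = False.
  p3 = False: this becomes ~(((~p0 <-> p1) | True)) = False.
So the whole conjunction is unsatisfiable.

Unsatisfiable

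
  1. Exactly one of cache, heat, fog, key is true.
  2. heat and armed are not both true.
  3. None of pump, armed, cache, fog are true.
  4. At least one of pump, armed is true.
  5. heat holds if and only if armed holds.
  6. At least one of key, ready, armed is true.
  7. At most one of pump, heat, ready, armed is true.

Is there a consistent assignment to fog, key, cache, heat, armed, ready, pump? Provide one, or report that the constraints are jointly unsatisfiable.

The formula is unsatisfiable.

Case armed = True:
  Constraint (3) is violated (armed=T) — contradiction.
Case armed = False:
  (3) forces pump = False.
  Constraint (4) is violated (pump=F, armed=F) — contradiction.
Both cases fail — unsatisfiable.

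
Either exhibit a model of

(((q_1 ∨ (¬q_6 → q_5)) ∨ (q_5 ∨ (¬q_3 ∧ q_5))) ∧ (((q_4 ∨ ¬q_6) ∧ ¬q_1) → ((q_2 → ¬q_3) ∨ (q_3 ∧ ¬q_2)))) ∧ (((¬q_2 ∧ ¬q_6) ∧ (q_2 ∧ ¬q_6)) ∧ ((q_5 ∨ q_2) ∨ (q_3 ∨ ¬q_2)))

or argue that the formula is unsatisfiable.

No satisfying assignment exists.

Case q_2 = True: the conjunct ¬q_2 is False.
Case q_2 = False: the conjunct q_2 is False.
Both cases fail — unsatisfiable.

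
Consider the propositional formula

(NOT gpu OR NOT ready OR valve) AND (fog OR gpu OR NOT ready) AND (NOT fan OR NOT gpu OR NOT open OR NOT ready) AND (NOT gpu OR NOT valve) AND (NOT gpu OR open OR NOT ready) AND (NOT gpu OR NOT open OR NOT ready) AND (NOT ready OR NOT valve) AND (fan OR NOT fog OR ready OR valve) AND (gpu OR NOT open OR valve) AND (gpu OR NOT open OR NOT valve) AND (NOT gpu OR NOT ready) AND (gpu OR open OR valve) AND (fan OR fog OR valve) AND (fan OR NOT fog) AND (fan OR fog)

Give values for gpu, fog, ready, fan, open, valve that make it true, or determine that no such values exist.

gpu=F, fog=F, ready=F, fan=T, open=F, valve=T

Set gpu = False.
Set fog = False.
  then (fog OR gpu OR NOT ready) forces ready = False.
  then (fan OR fog) forces fan = True.
Set open = False.
  then (gpu OR open OR valve) forces valve = True.
All clauses satisfied.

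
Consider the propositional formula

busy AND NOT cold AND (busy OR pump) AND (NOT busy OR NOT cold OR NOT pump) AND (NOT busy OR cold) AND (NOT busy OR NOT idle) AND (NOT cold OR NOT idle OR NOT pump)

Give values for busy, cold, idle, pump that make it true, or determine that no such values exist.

Case busy = True:
  (NOT cold) forces cold = False.
  Clause (NOT busy OR cold) is falsified — contradiction.
Case busy = False:
  Clause (busy) is falsified — contradiction.
Both cases fail, so the formula is unsatisfiable.

No satisfying assignment exists.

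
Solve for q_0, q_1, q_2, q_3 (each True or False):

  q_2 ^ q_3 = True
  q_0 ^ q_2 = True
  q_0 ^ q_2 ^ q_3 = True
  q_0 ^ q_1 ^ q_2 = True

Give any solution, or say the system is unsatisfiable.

q_0: False, q_1: False, q_2: True, q_3: False

q_2 ^ q_3 = T ^ F = True ✓
q_0 ^ q_2 = F ^ T = True ✓
q_0 ^ q_2 ^ q_3 = F ^ T ^ F = True ✓
q_0 ^ q_1 ^ q_2 = F ^ F ^ T = True ✓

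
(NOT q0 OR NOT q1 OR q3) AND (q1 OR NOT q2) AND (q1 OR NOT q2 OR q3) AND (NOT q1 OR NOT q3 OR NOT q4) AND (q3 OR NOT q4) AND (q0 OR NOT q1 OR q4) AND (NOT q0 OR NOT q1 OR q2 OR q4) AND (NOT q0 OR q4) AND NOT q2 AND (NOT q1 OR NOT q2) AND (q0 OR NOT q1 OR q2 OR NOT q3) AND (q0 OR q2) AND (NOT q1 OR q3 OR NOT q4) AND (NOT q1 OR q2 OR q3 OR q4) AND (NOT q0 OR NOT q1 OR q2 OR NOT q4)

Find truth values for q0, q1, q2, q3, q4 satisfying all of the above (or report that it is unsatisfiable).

Unit clause (NOT q2) forces q2 = False.
In (q0 OR q2) only q0 is left, so q0 = True.
In (NOT q0 OR q4) only q4 is left, so q4 = True.
In (NOT q0 OR NOT q1 OR q2 OR NOT q4) only NOT q1 is left, so q1 = False.
In (q3 OR NOT q4) only q3 is left, so q3 = True.
All clauses satisfied.

q0=T, q1=F, q2=F, q3=T, q4=T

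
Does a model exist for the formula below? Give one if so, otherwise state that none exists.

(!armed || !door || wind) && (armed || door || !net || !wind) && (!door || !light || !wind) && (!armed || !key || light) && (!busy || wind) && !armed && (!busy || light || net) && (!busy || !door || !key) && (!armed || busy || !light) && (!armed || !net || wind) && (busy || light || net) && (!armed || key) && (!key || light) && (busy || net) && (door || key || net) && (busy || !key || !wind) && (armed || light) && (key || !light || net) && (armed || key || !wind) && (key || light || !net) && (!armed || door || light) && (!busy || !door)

net: True; busy: False; wind: False; armed: False; key: True; door: True; light: True

Unit clause (!armed) forces armed = False.
In (armed || light) only light is left, so light = True.
Set net = True.
Try busy = True:
  (!busy || wind) forces wind = True.
  (armed || door || !net || !wind) forces door = True.
  clause (!door || !light || !wind) is falsified — backtrack.
So busy = False.
Set wind = False.
Set key = True.
Set door = True.
All clauses satisfied.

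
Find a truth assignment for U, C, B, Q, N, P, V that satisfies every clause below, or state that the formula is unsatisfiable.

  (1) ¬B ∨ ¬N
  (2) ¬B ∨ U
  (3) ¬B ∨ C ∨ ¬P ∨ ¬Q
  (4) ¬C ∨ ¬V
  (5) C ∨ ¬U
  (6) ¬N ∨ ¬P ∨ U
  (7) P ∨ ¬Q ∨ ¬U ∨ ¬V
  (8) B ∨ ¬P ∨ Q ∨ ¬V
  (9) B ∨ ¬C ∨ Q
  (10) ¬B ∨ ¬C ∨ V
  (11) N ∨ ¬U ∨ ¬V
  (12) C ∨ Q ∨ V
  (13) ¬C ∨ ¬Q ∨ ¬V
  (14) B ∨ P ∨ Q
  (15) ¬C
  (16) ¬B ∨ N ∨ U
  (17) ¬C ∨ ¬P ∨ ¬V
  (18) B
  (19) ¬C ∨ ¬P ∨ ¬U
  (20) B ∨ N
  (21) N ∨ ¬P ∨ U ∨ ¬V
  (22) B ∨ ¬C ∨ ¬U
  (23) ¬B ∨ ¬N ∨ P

UNSATISFIABLE

Case U = True:
  (C ∨ ¬U) forces C = True.
  Clause (¬C) is falsified — contradiction.
Case U = False:
  (¬B ∨ U) forces B = False.
  Clause (B) is falsified — contradiction.
Both cases fail, so the formula is unsatisfiable.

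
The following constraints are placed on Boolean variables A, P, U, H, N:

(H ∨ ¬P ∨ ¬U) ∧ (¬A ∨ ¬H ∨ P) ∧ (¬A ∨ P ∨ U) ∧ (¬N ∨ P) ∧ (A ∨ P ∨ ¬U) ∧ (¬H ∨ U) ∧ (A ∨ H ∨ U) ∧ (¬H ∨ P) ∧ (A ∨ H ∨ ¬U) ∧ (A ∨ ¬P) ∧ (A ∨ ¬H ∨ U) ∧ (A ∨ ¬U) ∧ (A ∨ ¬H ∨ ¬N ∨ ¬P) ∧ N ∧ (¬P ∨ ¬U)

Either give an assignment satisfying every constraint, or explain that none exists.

A = True; P = True; U = False; H = False; N = True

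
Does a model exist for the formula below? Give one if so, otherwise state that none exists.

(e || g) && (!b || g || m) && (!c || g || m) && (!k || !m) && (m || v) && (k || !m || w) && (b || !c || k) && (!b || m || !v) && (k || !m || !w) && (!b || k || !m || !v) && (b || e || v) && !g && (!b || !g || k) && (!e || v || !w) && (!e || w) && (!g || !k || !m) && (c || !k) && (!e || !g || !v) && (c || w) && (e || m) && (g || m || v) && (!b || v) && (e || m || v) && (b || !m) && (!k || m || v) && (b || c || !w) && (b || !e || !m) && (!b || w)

No satisfying assignment exists.

Case m = True:
  (!k || !m) forces k = False.
  (k || !m || w) forces w = True.
  Clause (k || !m || !w) is falsified — contradiction.
Case m = False:
  (m || v) forces v = True.
  (!b || m || !v) forces b = False.
  (!g) forces g = False.
  (e || g) forces e = True.
  (!c || g || m) forces c = False.
  (!e || w) forces w = True.
  Clause (b || c || !w) is falsified — contradiction.
Both cases fail, so the formula is unsatisfiable.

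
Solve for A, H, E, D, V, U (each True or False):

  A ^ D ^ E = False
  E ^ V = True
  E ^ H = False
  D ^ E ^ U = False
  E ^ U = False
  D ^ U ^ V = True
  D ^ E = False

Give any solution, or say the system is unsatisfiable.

A = False, H = False, E = False, D = False, V = True, U = False

A ^ D ^ E = F ^ F ^ F = False ✓
E ^ V = F ^ T = True ✓
E ^ H = F ^ F = False ✓
D ^ E ^ U = F ^ F ^ F = False ✓
E ^ U = F ^ F = False ✓
D ^ U ^ V = F ^ F ^ T = True ✓
D ^ E = F ^ F = False ✓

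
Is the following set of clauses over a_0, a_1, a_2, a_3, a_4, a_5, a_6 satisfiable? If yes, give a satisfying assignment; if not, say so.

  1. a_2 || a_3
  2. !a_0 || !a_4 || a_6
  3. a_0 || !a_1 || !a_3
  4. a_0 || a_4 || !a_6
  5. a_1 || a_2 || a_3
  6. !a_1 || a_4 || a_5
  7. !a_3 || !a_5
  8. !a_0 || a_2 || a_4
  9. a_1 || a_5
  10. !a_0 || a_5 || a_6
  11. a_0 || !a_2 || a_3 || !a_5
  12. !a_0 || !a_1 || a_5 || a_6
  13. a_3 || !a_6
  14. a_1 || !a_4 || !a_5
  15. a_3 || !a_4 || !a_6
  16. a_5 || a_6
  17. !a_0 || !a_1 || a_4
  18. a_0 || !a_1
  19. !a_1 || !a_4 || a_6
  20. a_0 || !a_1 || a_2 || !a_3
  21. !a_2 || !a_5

Try a_0 = False:
  (a_0 || !a_1) forces a_1 = False.
  (a_1 || a_5) forces a_5 = True.
  (!a_3 || !a_5) forces a_3 = False.
  (a_2 || a_3) forces a_2 = True.
  clause (a_0 || !a_2 || a_3 || !a_5) is falsified — backtrack.
So a_0 = True.
Set a_1 = True.
  then (!a_0 || !a_1 || a_4) forces a_4 = True.
  then (!a_1 || !a_4 || a_6) forces a_6 = True.
  then (a_3 || !a_6) forces a_3 = True.
  then (!a_3 || !a_5) forces a_5 = False.
Set a_2 = True.
All clauses satisfied.

a_0=T, a_1=T, a_2=T, a_3=T, a_4=T, a_5=F, a_6=T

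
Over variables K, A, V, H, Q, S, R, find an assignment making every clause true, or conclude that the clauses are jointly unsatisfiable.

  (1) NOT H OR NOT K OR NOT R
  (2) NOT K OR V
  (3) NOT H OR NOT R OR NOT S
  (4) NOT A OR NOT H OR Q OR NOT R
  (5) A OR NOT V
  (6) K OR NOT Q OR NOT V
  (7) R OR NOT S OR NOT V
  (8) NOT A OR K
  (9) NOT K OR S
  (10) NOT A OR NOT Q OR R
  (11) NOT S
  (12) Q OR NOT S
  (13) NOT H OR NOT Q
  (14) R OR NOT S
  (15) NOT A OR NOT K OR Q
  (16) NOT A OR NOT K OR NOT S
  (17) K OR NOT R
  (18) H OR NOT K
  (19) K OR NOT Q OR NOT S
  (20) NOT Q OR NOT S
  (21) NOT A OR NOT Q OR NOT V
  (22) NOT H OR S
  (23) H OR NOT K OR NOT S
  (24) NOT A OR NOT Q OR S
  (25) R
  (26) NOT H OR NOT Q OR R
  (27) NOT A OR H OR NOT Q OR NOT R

Unsatisfiable — no assignment works.

Case R = True:
  (NOT S) forces S = False.
  (NOT K OR S) forces K = False.
  Clause (K OR NOT R) is falsified — contradiction.
Case R = False:
  Clause (R) is falsified — contradiction.
Both cases fail, so the formula is unsatisfiable.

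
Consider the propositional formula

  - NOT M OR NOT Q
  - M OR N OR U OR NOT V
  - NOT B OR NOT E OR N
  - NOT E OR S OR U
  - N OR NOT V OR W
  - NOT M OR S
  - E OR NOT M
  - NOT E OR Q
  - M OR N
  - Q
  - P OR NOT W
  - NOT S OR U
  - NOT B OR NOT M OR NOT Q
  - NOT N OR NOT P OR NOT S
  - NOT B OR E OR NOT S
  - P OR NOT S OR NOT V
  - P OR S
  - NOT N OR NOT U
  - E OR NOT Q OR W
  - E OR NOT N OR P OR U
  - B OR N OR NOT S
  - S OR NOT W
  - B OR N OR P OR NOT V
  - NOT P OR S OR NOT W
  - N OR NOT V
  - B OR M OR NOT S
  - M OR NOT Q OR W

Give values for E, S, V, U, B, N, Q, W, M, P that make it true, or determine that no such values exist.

The formula is unsatisfiable.

Case Q = True:
  (NOT M OR NOT Q) forces M = False.
  (M OR N) forces N = True.
  (NOT N OR NOT U) forces U = False.
  (NOT S OR U) forces S = False.
  (NOT E OR S OR U) forces E = False.
  (P OR S) forces P = True.
  (E OR NOT Q OR W) forces W = True.
  Clause (S OR NOT W) is falsified — contradiction.
Case Q = False:
  Clause (Q) is falsified — contradiction.
Both cases fail, so the formula is unsatisfiable.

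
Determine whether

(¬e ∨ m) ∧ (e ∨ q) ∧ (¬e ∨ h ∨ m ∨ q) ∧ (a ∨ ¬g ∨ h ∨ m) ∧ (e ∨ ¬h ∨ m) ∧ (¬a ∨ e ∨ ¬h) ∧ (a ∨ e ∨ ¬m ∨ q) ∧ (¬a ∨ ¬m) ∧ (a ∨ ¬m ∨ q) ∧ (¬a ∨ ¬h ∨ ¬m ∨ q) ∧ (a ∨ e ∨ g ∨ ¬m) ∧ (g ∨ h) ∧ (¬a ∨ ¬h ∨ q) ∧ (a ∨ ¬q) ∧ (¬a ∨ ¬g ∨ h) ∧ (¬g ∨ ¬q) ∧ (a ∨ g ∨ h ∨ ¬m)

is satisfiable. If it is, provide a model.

Case m = True:
  (¬a ∨ ¬m) forces a = False.
  (a ∨ ¬m ∨ q) forces q = True.
  Clause (a ∨ ¬q) is falsified — contradiction.
Case m = False:
  (¬e ∨ m) forces e = False.
  (e ∨ q) forces q = True.
  (e ∨ ¬h ∨ m) forces h = False.
  (g ∨ h) forces g = True.
  Clause (¬g ∨ ¬q) is falsified — contradiction.
Both cases fail, so the formula is unsatisfiable.

Unsatisfiable — no assignment works.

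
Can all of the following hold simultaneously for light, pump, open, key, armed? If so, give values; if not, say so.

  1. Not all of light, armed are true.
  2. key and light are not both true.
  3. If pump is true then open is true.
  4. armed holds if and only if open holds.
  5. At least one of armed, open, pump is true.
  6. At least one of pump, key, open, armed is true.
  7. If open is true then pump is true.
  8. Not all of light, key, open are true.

light=F, pump=T, open=T, key=T, armed=T

  (1) {light, armed}: 1/2 true — not all ✓
  (2) key=T, light=F — not both ✓
  (3) pump=T ⇒ open: T ✓
  (4) armed=T, open=T — same ✓
  (5) {armed, open, pump}: 3 true — at least one ✓
  (6) {pump, key, open, armed}: 4 true — at least one ✓
  (7) open=T ⇒ pump: T ✓
  (8) {light, key, open}: 2/3 true — not all ✓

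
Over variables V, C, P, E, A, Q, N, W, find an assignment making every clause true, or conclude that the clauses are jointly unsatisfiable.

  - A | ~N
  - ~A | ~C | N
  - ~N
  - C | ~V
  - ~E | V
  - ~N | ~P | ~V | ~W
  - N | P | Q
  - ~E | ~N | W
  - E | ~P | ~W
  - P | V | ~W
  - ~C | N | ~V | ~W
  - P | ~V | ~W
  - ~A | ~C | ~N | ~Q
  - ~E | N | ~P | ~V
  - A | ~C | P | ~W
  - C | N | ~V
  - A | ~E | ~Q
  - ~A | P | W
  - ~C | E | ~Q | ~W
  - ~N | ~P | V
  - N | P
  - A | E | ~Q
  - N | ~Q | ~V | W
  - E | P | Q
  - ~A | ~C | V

V = False; C = False; P = True; E = False; A = True; Q = True; N = False; W = False

Unit clause (~N) forces N = False.
In (N | P) only P is left, so P = True.
Set V = False.
  then (~E | V) forces E = False.
  then (E | ~P | ~W) forces W = False.
Set C = False.
Set A = True.
Set Q = True.
All clauses satisfied.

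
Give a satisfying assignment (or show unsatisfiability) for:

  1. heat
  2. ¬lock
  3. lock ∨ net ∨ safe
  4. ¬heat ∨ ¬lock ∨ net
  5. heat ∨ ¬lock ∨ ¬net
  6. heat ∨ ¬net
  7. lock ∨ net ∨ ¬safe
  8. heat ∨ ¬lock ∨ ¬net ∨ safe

heat: True; net: True; lock: False; safe: False

Unit clause (heat) forces heat = True.
Unit clause (¬lock) forces lock = False.
Try net = False:
  (lock ∨ net ∨ safe) forces safe = True.
  clause (lock ∨ net ∨ ¬safe) is falsified — backtrack.
So net = True.
Set safe = False.
Check each clause:
  (heat): heat holds.
  (¬lock): ¬lock holds.
  (lock ∨ net ∨ safe): net holds.
  (¬heat ∨ ¬lock ∨ net): ¬lock holds.
  (heat ∨ ¬lock ∨ ¬net): heat holds.
  (heat ∨ ¬net): heat holds.
  (lock ∨ net ∨ ¬safe): net holds.
  (heat ∨ ¬lock ∨ ¬net ∨ safe): heat holds.
All clauses satisfied.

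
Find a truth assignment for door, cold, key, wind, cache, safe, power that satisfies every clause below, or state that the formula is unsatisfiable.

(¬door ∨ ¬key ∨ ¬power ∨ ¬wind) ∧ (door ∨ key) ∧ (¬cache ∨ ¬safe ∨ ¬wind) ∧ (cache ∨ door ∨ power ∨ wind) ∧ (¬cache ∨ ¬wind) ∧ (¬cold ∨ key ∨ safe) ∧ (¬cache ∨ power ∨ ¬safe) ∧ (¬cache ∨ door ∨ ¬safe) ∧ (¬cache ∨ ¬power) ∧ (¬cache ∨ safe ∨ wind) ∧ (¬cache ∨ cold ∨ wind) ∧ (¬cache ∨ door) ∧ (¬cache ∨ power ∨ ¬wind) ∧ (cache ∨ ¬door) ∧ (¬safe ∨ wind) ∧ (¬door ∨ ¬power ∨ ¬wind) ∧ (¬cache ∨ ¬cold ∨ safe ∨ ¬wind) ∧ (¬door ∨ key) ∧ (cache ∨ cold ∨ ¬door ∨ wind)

Set door = False.
  then (door ∨ key) forces key = True.
  then (¬cache ∨ door) forces cache = False.
Set cold = True.
Set wind = True.
Set safe = False.
Set power = True.
All clauses satisfied.

door = False, cold = True, key = True, wind = True, cache = False, safe = False, power = True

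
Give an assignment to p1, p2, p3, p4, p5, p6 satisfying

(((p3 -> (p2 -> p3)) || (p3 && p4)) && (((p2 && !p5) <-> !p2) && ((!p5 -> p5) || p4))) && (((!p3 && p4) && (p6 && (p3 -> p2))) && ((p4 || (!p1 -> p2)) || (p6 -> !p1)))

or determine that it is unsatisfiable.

p1: True, p2: True, p3: False, p4: True, p5: True, p6: True

  ((p3 -> (p2 -> p3)) || (p3 && p4)) && (((p2 && !p5) <-> !p2) && ((!p5 -> p5) || p4)) = True
    (p3 -> (p2 -> p3)) || (p3 && p4) = True
      p3 -> (p2 -> p3) = True
        p2 -> p3 = False
      p3 && p4 = False
    ((p2 && !p5) <-> !p2) && ((!p5 -> p5) || p4) = True
      (p2 && !p5) <-> !p2 = True
        p2 && !p5 = False
          !p5 = False
        !p2 = False
      (!p5 -> p5) || p4 = True
        !p5 -> p5 = True
          !p5 = False
  ((!p3 && p4) && (p6 && (p3 -> p2))) && ((p4 || (!p1 -> p2)) || (p6 -> !p1)) = True
    (!p3 && p4) && (p6 && (p3 -> p2)) = True
      !p3 && p4 = True
        !p3 = True
      p6 && (p3 -> p2) = True
        p3 -> p2 = True
    (p4 || (!p1 -> p2)) || (p6 -> !p1) = True
      p4 || (!p1 -> p2) = True
        !p1 -> p2 = True
          !p1 = False
      p6 -> !p1 = False
        !p1 = False
Both conjuncts True, so the formula holds.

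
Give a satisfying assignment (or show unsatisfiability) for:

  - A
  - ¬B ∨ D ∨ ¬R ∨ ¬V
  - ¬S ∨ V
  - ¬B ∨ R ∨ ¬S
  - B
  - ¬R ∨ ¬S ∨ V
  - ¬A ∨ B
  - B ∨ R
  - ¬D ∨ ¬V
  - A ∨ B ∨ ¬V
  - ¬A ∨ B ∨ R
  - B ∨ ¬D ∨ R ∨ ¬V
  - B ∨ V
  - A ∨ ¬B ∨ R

S=F, A=T, V=F, D=F, B=T, R=T

Unit clause (A) forces A = True.
Unit clause (B) forces B = True.
Try S = True:
  (¬S ∨ V) forces V = True.
  (¬B ∨ R ∨ ¬S) forces R = True.
  (¬B ∨ D ∨ ¬R ∨ ¬V) forces D = True.
  clause (¬D ∨ ¬V) is falsified — backtrack.
So S = False.
Set V = False.
Set D = False.
Set R = True.
All clauses satisfied.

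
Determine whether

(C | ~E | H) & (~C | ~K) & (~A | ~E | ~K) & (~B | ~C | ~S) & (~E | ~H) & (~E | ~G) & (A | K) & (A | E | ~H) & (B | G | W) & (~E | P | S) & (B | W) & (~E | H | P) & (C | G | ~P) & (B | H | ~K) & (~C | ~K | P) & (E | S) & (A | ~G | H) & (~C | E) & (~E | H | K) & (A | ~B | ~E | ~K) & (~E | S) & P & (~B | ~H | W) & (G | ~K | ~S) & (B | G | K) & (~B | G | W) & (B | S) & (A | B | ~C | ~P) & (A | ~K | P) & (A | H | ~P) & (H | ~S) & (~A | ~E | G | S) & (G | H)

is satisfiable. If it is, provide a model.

C: False, E: False, W: True, A: True, K: False, G: True, P: True, H: True, S: True, B: True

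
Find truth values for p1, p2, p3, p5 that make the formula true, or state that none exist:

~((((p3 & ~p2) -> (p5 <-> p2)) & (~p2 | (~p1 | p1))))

p1: True, p2: False, p3: True, p5: True

  ~((((p3 & ~p2) -> (p5 <-> p2)) & (~p2 | (~p1 | p1)))) = True
    ((p3 & ~p2) -> (p5 <-> p2)) & (~p2 | (~p1 | p1)) = False
      (p3 & ~p2) -> (p5 <-> p2) = False
        p3 & ~p2 = True
          ~p2 = True
        p5 <-> p2 = False
      ~p2 | (~p1 | p1) = True
        ~p2 = True
        ~p1 | p1 = True
          ~p1 = False
The formula evaluates to True.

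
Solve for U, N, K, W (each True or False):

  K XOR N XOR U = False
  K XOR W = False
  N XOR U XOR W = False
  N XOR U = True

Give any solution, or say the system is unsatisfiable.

U=T, N=F, K=T, W=T

K XOR N XOR U = T XOR F XOR T = False ✓
K XOR W = T XOR T = False ✓
N XOR U XOR W = F XOR T XOR T = False ✓
N XOR U = F XOR T = True ✓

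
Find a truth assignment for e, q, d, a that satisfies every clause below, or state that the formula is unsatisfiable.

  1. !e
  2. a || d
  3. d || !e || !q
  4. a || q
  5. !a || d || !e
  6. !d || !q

Unit clause (!e) forces e = False.
Set q = False.
  then (a || q) forces a = True.
Set d = True.
Check each clause:
  (!e): !e holds.
  (a || d): a holds.
  (d || !e || !q): d holds.
  (a || q): a holds.
  (!a || d || !e): d holds.
  (!d || !q): !q holds.
All clauses satisfied.

e: False, q: False, d: True, a: True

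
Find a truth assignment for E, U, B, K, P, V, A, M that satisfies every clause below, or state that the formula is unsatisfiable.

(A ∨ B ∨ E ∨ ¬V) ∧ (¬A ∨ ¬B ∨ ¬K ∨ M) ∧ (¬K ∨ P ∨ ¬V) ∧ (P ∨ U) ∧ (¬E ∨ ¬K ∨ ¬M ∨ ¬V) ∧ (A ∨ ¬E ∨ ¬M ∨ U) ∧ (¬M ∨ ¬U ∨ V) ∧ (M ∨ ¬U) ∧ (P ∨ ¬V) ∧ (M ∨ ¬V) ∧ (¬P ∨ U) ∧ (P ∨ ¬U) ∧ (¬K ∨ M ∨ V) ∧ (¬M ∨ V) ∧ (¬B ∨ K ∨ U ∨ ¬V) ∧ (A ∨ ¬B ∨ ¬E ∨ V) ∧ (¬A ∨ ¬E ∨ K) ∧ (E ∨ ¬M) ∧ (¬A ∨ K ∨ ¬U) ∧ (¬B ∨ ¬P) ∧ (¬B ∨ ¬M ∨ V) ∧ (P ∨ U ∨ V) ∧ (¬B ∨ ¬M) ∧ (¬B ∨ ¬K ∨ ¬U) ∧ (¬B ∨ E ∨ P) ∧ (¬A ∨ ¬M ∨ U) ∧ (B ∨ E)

Try E = False:
  (E ∨ ¬M) forces M = False.
  (M ∨ ¬U) forces U = False.
  (P ∨ U) forces P = True.
  clause (¬P ∨ U) is falsified — backtrack.
So E = True.
Try U = False:
  (P ∨ U) forces P = True.
  clause (¬P ∨ U) is falsified — backtrack.
So U = True.
  then (M ∨ ¬U) forces M = True.
  then (P ∨ ¬U) forces P = True.
  then (¬M ∨ V) forces V = True.
  then (¬B ∨ ¬P) forces B = False.
  then (¬E ∨ ¬K ∨ ¬M ∨ ¬V) forces K = False.
  then (¬A ∨ ¬E ∨ K) forces A = False.
All clauses satisfied.

E=T; U=T; B=F; K=F; P=T; V=T; A=F; M=T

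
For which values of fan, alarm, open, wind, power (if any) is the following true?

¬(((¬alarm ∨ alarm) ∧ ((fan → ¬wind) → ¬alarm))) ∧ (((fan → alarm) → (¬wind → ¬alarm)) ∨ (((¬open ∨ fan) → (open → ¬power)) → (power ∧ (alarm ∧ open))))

fan: False, alarm: True, open: True, wind: False, power: True

  ¬(((¬alarm ∨ alarm) ∧ ((fan → ¬wind) → ¬alarm))) = True
    (¬alarm ∨ alarm) ∧ ((fan → ¬wind) → ¬alarm) = False
      ¬alarm ∨ alarm = True
        ¬alarm = False
      (fan → ¬wind) → ¬alarm = False
        fan → ¬wind = True
          ¬wind = True
        ¬alarm = False
  ((fan → alarm) → (¬wind → ¬alarm)) ∨ (((¬open ∨ fan) → (open → ¬power)) → (power ∧ (alarm ∧ open))) = True
    (fan → alarm) → (¬wind → ¬alarm) = False
      fan → alarm = True
      ¬wind → ¬alarm = False
        ¬wind = True
        ¬alarm = False
    ((¬open ∨ fan) → (open → ¬power)) → (power ∧ (alarm ∧ open)) = True
      (¬open ∨ fan) → (open → ¬power) = True
        ¬open ∨ fan = False
          ¬open = False
        open → ¬power = False
          ¬power = False
      power ∧ (alarm ∧ open) = True
        alarm ∧ open = True
Both conjuncts True, so the formula holds.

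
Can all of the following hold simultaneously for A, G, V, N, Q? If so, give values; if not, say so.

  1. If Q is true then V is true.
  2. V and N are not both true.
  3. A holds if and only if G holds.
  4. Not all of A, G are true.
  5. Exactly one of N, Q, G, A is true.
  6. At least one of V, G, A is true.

A=F, G=F, V=T, N=F, Q=T

  (1) Q=T ⇒ V: T ✓
  (2) V=T, N=F — not both ✓
  (3) A=F, G=F — same ✓
  (4) {A, G}: 0/2 true — not all ✓
  (5) {N, Q, G, A}: 1 true — exactly one ✓
  (6) {V, G, A}: 1 true — at least one ✓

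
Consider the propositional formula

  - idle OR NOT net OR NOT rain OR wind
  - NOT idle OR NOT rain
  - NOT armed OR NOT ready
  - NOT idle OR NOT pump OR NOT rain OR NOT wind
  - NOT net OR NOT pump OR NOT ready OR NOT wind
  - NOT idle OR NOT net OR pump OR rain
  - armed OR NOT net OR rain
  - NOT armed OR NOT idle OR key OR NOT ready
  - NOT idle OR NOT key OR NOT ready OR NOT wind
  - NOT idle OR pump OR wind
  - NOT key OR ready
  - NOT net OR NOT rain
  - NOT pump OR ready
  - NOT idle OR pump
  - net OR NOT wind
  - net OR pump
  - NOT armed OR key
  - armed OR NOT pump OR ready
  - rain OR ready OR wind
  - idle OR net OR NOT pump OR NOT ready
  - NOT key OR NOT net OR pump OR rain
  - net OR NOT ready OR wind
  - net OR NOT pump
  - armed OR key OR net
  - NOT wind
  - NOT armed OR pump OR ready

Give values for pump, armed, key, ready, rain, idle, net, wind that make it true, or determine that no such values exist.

The formula is unsatisfiable.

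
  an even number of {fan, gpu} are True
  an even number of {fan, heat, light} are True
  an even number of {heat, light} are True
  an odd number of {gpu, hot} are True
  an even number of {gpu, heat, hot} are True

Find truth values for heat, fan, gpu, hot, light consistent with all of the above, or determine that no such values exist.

heat=T; fan=F; gpu=F; hot=T; light=T

{fan, gpu}: 0 true → even ✓
{fan, heat, light}: 2 true → even ✓
{heat, light}: 2 true → even ✓
{gpu, hot}: 1 true → odd ✓
{gpu, heat, hot}: 2 true → even ✓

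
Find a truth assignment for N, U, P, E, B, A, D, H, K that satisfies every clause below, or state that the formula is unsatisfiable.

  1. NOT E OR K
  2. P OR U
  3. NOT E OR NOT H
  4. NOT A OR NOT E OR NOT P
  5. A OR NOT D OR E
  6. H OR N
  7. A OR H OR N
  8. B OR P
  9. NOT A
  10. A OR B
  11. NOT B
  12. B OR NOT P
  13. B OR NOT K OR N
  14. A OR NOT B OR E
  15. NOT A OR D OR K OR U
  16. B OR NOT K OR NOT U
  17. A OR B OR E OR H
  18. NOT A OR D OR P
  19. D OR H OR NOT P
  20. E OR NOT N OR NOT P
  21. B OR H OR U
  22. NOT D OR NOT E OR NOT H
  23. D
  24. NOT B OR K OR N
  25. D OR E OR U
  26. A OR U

Case B = True:
  Clause (NOT B) is falsified — contradiction.
Case B = False:
  (B OR P) forces P = True.
  Clause (B OR NOT P) is falsified — contradiction.
Both cases fail, so the formula is unsatisfiable.

The formula is unsatisfiable.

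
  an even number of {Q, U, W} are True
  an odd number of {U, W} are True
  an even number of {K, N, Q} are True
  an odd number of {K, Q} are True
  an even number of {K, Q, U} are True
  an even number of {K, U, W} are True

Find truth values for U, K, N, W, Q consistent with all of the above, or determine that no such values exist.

UNSATISFIABLE

Adding constraints 1, 4, 6 mod 2: every variable appears an even number of times on the left, so the left side is 0.
But the right sides sum to 1 (mod 2). 0 ≠ 1 — the system is inconsistent.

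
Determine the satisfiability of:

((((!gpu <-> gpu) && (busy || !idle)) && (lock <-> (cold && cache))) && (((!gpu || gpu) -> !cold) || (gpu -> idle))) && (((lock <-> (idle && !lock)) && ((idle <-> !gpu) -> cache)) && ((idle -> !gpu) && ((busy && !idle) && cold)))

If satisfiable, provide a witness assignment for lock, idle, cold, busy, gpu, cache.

No satisfying assignment exists.

The conjunct !gpu <-> gpu is unsatisfiable on its own:
  gpu=F: evaluates to False.
  gpu=T: evaluates to False.
So the whole conjunction is unsatisfiable.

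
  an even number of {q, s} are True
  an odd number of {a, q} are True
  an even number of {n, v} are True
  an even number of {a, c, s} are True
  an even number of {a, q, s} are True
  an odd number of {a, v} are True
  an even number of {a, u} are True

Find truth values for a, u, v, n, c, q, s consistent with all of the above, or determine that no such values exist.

a=F; u=F; v=T; n=T; c=T; q=T; s=T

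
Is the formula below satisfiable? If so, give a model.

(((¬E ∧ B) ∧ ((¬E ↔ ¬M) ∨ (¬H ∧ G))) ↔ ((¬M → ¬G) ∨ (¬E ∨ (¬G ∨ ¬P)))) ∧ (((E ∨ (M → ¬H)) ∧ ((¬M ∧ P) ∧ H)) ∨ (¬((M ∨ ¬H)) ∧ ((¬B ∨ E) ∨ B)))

B = True, E = False, H = True, G = False, M = False, P = False

  ((¬E ∧ B) ∧ ((¬E ↔ ¬M) ∨ (¬H ∧ G))) ↔ ((¬M → ¬G) ∨ (¬E ∨ (¬G ∨ ¬P))) = True
    (¬E ∧ B) ∧ ((¬E ↔ ¬M) ∨ (¬H ∧ G)) = True
      ¬E ∧ B = True
        ¬E = True
      (¬E ↔ ¬M) ∨ (¬H ∧ G) = True
        ¬E ↔ ¬M = True
          ¬E = True
          ¬M = True
        ¬H ∧ G = False
          ¬H = False
    (¬M → ¬G) ∨ (¬E ∨ (¬G ∨ ¬P)) = True
      ¬M → ¬G = True
        ¬M = True
        ¬G = True
      ¬E ∨ (¬G ∨ ¬P) = True
        ¬E = True
        ¬G ∨ ¬P = True
          ¬G = True
          ¬P = True
  ((E ∨ (M → ¬H)) ∧ ((¬M ∧ P) ∧ H)) ∨ (¬((M ∨ ¬H)) ∧ ((¬B ∨ E) ∨ B)) = True
    (E ∨ (M → ¬H)) ∧ ((¬M ∧ P) ∧ H) = False
      E ∨ (M → ¬H) = True
        M → ¬H = True
          ¬H = False
      (¬M ∧ P) ∧ H = False
        ¬M ∧ P = False
          ¬M = True
    ¬((M ∨ ¬H)) ∧ ((¬B ∨ E) ∨ B) = True
      ¬((M ∨ ¬H)) = True
        M ∨ ¬H = False
          ¬H = False
      (¬B ∨ E) ∨ B = True
        ¬B ∨ E = False
          ¬B = False
Both conjuncts True, so the formula holds.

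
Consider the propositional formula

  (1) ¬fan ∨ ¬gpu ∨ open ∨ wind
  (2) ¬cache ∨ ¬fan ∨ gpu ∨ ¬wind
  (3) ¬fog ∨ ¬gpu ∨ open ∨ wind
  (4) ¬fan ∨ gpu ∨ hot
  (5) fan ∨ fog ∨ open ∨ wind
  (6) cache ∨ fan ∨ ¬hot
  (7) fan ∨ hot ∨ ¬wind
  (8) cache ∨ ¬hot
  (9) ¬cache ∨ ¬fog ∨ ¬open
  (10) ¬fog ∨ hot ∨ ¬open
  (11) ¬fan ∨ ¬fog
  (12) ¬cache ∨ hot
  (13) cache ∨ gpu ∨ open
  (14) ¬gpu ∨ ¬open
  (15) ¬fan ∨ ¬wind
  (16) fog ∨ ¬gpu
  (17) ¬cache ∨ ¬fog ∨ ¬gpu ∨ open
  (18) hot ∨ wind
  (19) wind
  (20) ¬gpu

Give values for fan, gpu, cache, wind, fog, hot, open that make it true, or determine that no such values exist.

Unit clause (wind) forces wind = True.
Unit clause (¬gpu) forces gpu = False.
In (¬fan ∨ ¬wind) only ¬fan is left, so fan = False.
In (fan ∨ hot ∨ ¬wind) only hot is left, so hot = True.
In (cache ∨ ¬hot) only cache is left, so cache = True.
Set fog = False.
Set open = False.
All clauses satisfied.

fan = False; gpu = False; cache = True; wind = True; fog = False; hot = True; open = False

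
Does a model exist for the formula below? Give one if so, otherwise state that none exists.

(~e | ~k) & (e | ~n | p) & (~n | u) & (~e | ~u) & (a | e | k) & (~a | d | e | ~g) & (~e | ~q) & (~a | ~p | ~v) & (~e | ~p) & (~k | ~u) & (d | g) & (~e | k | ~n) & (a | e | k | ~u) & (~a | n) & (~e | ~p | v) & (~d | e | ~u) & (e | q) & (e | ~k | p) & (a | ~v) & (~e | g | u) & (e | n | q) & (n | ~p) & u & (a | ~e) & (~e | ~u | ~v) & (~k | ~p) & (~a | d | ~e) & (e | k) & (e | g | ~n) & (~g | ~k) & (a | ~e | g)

Case u = True:
  (~e | ~u) forces e = False.
  (~k | ~u) forces k = False.
  Clause (e | k) is falsified — contradiction.
Case u = False:
  Clause (u) is falsified — contradiction.
Both cases fail, so the formula is unsatisfiable.

Unsatisfiable — no assignment works.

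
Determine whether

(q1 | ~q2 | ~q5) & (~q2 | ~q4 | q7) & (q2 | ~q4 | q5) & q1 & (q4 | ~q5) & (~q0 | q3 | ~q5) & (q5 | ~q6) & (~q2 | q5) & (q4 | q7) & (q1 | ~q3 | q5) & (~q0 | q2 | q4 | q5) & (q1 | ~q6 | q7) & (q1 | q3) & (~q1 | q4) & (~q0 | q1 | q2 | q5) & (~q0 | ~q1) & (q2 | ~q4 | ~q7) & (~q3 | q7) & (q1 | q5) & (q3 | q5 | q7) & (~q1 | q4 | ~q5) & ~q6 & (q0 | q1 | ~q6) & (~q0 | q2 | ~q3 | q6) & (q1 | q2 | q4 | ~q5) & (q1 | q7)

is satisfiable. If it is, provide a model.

Unit clause (q1) forces q1 = True.
In (~q1 | q4) only q4 is left, so q4 = True.
In (~q0 | ~q1) only ~q0 is left, so q0 = False.
Unit clause (~q6) forces q6 = False.
Set q2 = True.
  then (~q2 | ~q4 | q7) forces q7 = True.
  then (~q2 | q5) forces q5 = True.
Set q3 = False.
All clauses satisfied.

q0=F, q1=T, q2=T, q3=F, q4=T, q5=T, q6=F, q7=T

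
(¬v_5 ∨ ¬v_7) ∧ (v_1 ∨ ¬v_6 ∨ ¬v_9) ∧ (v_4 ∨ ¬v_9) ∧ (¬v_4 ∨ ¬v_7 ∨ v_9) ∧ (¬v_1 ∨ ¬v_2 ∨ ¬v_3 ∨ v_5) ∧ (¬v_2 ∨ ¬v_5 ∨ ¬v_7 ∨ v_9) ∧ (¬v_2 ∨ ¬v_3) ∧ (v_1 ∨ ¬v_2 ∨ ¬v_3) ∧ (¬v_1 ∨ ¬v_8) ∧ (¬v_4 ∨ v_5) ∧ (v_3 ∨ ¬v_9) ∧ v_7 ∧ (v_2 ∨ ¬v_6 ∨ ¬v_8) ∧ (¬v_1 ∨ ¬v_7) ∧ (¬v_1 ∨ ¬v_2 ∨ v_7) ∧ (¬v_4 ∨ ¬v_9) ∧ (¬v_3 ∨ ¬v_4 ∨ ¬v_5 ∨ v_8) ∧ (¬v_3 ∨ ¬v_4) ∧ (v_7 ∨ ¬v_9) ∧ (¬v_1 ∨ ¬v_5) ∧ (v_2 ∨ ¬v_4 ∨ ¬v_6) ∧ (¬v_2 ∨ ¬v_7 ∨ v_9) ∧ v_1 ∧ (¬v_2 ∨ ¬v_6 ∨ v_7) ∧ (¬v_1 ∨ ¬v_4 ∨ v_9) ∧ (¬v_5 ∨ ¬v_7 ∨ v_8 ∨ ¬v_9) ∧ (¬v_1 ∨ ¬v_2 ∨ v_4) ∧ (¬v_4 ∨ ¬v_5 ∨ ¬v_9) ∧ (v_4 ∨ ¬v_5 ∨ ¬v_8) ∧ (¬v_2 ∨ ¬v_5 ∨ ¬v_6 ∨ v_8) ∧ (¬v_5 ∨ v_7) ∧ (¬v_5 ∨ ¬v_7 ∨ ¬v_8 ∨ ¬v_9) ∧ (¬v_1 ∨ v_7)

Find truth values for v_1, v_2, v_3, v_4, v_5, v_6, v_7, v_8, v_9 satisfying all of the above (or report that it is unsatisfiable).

Unsatisfiable — no assignment works.

Case v_1 = True:
  (¬v_1 ∨ ¬v_8) forces v_8 = False.
  (v_7) forces v_7 = True.
  Clause (¬v_1 ∨ ¬v_7) is falsified — contradiction.
Case v_1 = False:
  Clause (v_1) is falsified — contradiction.
Both cases fail, so the formula is unsatisfiable.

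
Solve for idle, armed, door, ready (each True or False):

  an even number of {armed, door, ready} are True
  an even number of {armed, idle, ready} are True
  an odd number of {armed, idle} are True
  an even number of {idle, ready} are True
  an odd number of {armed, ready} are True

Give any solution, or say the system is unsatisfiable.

idle=T, armed=F, door=T, ready=T

{armed, door, ready}: 2 true → even ✓
{armed, idle, ready}: 2 true → even ✓
{armed, idle}: 1 true → odd ✓
{idle, ready}: 2 true → even ✓
{armed, ready}: 1 true → odd ✓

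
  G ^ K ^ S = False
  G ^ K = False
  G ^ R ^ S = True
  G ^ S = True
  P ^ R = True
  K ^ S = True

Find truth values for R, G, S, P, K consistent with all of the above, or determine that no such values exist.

R = False; G = True; S = False; P = True; K = True

G ^ K ^ S = T ^ T ^ F = False ✓
G ^ K = T ^ T = False ✓
G ^ R ^ S = T ^ F ^ F = True ✓
G ^ S = T ^ F = True ✓
P ^ R = T ^ F = True ✓
K ^ S = T ^ F = True ✓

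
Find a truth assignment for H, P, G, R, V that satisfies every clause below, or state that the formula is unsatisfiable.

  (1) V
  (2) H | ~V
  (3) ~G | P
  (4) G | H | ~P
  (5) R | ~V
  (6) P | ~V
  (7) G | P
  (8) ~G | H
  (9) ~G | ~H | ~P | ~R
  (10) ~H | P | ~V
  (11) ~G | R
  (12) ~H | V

H: True, P: True, G: False, R: True, V: True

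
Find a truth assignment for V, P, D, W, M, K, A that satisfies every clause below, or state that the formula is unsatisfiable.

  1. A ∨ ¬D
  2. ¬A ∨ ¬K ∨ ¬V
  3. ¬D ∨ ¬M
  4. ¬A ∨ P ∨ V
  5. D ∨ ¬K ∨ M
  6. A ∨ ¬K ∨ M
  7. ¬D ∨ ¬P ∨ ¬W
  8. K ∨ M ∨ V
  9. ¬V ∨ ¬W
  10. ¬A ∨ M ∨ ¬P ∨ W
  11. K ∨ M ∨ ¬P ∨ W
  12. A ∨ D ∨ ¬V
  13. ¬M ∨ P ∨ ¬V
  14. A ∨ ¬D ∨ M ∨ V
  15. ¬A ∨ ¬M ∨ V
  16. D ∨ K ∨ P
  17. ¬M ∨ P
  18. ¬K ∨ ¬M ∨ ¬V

V = False, P = True, D = False, W = False, M = True, K = True, A = False

Set V = False.
Try P = False:
  (¬A ∨ P ∨ V) forces A = False.
  (A ∨ ¬D) forces D = False.
  (D ∨ K ∨ P) forces K = True.
  (D ∨ ¬K ∨ M) forces M = True.
  clause (¬M ∨ P) is falsified — backtrack.
So P = True.
Try D = True:
  (A ∨ ¬D) forces A = True.
  (¬D ∨ ¬M) forces M = False.
  (¬D ∨ ¬P ∨ ¬W) forces W = False.
  clause (¬A ∨ M ∨ ¬P ∨ W) is falsified — backtrack.
So D = False.
Set W = False.
Try M = False:
  (D ∨ ¬K ∨ M) forces K = False.
  clause (K ∨ M ∨ V) is falsified — backtrack.
So M = True.
  then (¬A ∨ ¬M ∨ V) forces A = False.
Set K = True.
All clauses satisfied.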